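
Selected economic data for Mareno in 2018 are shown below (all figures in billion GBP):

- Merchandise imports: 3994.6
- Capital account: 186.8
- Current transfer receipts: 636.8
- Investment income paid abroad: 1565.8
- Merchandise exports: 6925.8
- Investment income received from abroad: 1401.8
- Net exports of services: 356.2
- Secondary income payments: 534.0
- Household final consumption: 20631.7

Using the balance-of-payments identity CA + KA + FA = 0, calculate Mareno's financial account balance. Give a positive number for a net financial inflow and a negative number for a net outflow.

-3413.0

Goods balance = 6925.8 - 3994.6 = 2931.2
Services balance = 356.2
Trade balance (goods + services) = 2931.2 + 356.2 = 3287.4
Net primary income = 1401.8 - 1565.8 = -164.0
Net secondary income = 636.8 - 534.0 = 102.8
Current account = 3287.4 + (-164.0) + 102.8 = 3226.2
Financial account = -(3226.2 + 186.8) = -3413.0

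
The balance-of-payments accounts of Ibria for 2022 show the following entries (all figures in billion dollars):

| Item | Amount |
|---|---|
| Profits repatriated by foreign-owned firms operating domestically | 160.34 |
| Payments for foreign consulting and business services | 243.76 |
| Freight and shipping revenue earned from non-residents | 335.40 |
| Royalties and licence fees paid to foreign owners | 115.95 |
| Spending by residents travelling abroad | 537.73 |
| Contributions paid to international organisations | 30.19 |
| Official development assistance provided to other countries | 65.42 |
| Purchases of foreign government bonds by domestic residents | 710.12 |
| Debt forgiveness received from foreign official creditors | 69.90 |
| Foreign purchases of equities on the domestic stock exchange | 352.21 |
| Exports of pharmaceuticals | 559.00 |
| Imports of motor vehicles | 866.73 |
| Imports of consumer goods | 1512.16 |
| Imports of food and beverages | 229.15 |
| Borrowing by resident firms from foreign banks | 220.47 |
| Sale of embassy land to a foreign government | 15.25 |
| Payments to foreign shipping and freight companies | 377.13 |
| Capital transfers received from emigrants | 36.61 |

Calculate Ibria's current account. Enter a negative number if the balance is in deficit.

Goods: 559.00 - 1512.16 - 229.15 - 866.73 = -2049.04
Services: -243.76 - 115.95 - 377.13 - 537.73 + 335.40 = -939.17
Primary income: -160.34
Secondary income: -65.42 - 30.19 = -95.61
Current account = (-2049.04) + (-939.17) + (-160.34) + (-95.61) = -3244.16
(Excluded from the current account — financial account: purchases of foreign government bonds by domestic residents 710.12, foreign purchases of equities on the domestic stock exchange 352.21, borrowing by resident firms from foreign banks 220.47; capital account: debt forgiveness received from foreign official creditors 69.90, sale of embassy land to a foreign government 15.25, capital transfers received from emigrants 36.61.)

-3244.16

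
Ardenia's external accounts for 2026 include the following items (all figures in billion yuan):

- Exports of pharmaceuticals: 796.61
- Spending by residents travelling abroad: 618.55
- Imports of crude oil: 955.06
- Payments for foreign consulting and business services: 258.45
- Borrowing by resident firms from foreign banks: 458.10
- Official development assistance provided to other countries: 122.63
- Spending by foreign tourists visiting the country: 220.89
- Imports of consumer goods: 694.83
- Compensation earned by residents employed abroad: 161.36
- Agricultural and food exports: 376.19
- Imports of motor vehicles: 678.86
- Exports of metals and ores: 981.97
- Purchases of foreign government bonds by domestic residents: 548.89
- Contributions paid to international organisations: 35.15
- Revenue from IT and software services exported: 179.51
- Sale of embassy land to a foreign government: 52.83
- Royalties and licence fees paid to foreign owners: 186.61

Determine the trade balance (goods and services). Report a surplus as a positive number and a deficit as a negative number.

Goods: -678.86 - 694.83 - 955.06 + 796.61 + 981.97 + 376.19 = -173.98
Services: 179.51 - 618.55 + 220.89 - 186.61 - 258.45 = -663.21
Trade balance = -173.98 + (-663.21) = -837.19
(Excluded from the trade balance — financial account: borrowing by resident firms from foreign banks 458.10, purchases of foreign government bonds by domestic residents 548.89; secondary income: official development assistance provided to other countries 122.63, contributions paid to international organisations 35.15; primary income: compensation earned by residents employed abroad 161.36; capital account: sale of embassy land to a foreign government 52.83.)

-837.19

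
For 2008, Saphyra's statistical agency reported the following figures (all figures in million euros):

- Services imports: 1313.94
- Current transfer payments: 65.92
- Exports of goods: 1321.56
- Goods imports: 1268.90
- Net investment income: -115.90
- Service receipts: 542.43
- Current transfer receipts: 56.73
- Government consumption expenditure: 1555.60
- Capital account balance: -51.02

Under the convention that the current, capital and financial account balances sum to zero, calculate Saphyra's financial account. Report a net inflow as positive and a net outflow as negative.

894.96

Goods balance = 1321.56 - 1268.90 = 52.66
Services balance = 542.43 - 1313.94 = -771.51
Trade balance (goods + services) = 52.66 + (-771.51) = -718.85
Net primary income = -115.90
Net secondary income = 56.73 - 65.92 = -9.19
Current account = -718.85 + (-115.90) + (-9.19) = -843.94
Financial account = -(-843.94 + (-51.02)) = 894.96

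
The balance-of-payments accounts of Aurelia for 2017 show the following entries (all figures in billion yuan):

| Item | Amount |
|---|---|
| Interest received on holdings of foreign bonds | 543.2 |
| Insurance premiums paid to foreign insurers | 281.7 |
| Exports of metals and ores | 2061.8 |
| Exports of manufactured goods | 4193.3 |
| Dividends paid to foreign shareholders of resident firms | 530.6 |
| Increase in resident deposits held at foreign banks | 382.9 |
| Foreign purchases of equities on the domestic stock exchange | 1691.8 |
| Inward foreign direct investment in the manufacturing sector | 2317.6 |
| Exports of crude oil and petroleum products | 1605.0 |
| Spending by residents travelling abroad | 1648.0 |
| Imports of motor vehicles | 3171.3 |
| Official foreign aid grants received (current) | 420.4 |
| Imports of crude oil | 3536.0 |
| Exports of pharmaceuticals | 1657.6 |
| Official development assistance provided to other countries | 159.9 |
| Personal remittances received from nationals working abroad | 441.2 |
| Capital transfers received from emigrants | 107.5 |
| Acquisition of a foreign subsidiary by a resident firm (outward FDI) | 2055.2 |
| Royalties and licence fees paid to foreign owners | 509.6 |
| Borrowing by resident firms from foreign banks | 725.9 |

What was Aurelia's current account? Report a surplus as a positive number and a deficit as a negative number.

1085.4

Goods: 1605.0 - 3171.3 - 3536.0 + 1657.6 + 4193.3 + 2061.8 = 2810.4
Services: -1648.0 - 509.6 - 281.7 = -2439.3
Primary income: 543.2 - 530.6 = 12.6
Secondary income: -159.9 + 420.4 + 441.2 = 701.7
Current account = 2810.4 + (-2439.3) + 12.6 + 701.7 = 1085.4
(Excluded from the current account — financial account: increase in resident deposits held at foreign banks 382.9, foreign purchases of equities on the domestic stock exchange 1691.8, inward foreign direct investment in the manufacturing sector 2317.6, acquisition of a foreign subsidiary by a resident firm (outward FDI) 2055.2, borrowing by resident firms from foreign banks 725.9; capital account: capital transfers received from emigrants 107.5.)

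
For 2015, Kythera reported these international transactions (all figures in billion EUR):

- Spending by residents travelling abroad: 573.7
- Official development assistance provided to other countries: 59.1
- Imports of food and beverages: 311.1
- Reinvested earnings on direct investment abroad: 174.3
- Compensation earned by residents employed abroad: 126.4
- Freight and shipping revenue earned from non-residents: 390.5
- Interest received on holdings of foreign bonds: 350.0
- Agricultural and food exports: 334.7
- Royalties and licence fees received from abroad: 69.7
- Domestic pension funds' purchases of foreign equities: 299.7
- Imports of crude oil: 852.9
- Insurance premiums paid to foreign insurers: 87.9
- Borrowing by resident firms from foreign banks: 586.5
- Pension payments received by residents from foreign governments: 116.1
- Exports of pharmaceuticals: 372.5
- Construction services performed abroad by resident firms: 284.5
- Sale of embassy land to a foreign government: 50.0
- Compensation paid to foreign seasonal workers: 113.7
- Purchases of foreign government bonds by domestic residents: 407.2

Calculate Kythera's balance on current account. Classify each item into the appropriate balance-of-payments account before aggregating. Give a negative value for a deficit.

220.3

Goods: 334.7 - 311.1 + 372.5 - 852.9 = -456.8
Services: 284.5 + 390.5 - 87.9 + 69.7 - 573.7 = 83.1
Primary income: 350.0 + 174.3 + 126.4 - 113.7 = 537.0
Secondary income: -59.1 + 116.1 = 57.0
Current account = (-456.8) + 83.1 + 537.0 + 57.0 = 220.3
(Excluded from the current account — financial account: domestic pension funds' purchases of foreign equities 299.7, borrowing by resident firms from foreign banks 586.5, purchases of foreign government bonds by domestic residents 407.2; capital account: sale of embassy land to a foreign government 50.0.)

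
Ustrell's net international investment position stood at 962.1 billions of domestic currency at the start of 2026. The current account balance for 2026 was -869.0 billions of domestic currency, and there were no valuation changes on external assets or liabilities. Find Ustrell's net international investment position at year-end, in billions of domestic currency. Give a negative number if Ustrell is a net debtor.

93.1

With no valuation effects, change in NIIP = current account = -869.0
End-of-year NIIP = 962.1 + (-869.0) = 93.1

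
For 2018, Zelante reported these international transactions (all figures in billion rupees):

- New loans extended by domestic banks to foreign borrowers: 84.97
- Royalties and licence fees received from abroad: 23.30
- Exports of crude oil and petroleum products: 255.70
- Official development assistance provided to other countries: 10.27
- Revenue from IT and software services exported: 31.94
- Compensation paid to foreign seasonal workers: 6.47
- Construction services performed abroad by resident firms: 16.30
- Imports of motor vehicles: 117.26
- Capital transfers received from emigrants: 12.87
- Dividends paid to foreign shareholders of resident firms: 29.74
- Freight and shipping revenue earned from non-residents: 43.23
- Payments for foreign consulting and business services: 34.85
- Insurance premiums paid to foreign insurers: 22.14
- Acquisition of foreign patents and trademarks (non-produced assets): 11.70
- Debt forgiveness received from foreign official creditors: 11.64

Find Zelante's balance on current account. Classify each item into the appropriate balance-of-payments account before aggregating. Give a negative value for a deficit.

Goods: -117.26 + 255.70 = 138.44
Services: -22.14 + 43.23 - 34.85 + 16.30 + 23.30 + 31.94 = 57.78
Primary income: -29.74 - 6.47 = -36.21
Secondary income: -10.27
Current account = 138.44 + 57.78 + (-36.21) + (-10.27) = 149.74
(Excluded from the current account — financial account: new loans extended by domestic banks to foreign borrowers 84.97; capital account: capital transfers received from emigrants 12.87, acquisition of foreign patents and trademarks (non-produced assets) 11.70, debt forgiveness received from foreign official creditors 11.64.)

149.74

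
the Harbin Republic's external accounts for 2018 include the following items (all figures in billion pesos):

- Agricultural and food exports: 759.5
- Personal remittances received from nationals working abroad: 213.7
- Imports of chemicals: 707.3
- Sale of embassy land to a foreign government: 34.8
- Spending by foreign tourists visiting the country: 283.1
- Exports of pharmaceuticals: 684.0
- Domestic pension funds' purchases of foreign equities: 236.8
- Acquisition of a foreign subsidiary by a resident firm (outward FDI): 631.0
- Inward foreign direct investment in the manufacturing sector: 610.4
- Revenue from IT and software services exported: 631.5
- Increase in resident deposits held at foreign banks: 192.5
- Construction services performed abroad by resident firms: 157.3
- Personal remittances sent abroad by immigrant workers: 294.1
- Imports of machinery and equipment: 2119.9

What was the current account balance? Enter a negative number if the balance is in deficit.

Goods: 759.5 - 2119.9 + 684.0 - 707.3 = -1383.7
Services: 157.3 + 631.5 + 283.1 = 1071.9
Secondary income: 213.7 - 294.1 = -80.4
Current account = (-1383.7) + 1071.9 + (-80.4) = -392.2
(Excluded from the current account — capital account: sale of embassy land to a foreign government 34.8; financial account: domestic pension funds' purchases of foreign equities 236.8, acquisition of a foreign subsidiary by a resident firm (outward FDI) 631.0, inward foreign direct investment in the manufacturing sector 610.4, increase in resident deposits held at foreign banks 192.5.)

-392.2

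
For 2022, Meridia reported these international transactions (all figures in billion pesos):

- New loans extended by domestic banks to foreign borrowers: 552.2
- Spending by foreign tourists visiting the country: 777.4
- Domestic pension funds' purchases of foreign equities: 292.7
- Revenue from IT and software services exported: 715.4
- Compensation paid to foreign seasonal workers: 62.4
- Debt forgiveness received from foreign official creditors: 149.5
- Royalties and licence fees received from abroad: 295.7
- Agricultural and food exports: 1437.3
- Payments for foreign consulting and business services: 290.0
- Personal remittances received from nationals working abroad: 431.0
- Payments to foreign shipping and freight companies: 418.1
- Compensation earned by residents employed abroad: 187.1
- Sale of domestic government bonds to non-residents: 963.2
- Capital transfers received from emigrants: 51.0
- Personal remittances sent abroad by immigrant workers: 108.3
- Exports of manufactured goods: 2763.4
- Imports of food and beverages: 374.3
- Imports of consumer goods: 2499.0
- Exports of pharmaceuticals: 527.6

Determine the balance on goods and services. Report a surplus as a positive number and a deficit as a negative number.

2935.4

Goods: -2499.0 + 2763.4 - 374.3 + 527.6 + 1437.3 = 1855.0
Services: 295.7 + 777.4 - 290.0 + 715.4 - 418.1 = 1080.4
Trade balance = 1855.0 + 1080.4 = 2935.4
(Excluded from the trade balance — financial account: new loans extended by domestic banks to foreign borrowers 552.2, domestic pension funds' purchases of foreign equities 292.7, sale of domestic government bonds to non-residents 963.2; primary income: compensation paid to foreign seasonal workers 62.4, compensation earned by residents employed abroad 187.1; capital account: debt forgiveness received from foreign official creditors 149.5, capital transfers received from emigrants 51.0; secondary income: personal remittances received from nationals working abroad 431.0, personal remittances sent abroad by immigrant workers 108.3.)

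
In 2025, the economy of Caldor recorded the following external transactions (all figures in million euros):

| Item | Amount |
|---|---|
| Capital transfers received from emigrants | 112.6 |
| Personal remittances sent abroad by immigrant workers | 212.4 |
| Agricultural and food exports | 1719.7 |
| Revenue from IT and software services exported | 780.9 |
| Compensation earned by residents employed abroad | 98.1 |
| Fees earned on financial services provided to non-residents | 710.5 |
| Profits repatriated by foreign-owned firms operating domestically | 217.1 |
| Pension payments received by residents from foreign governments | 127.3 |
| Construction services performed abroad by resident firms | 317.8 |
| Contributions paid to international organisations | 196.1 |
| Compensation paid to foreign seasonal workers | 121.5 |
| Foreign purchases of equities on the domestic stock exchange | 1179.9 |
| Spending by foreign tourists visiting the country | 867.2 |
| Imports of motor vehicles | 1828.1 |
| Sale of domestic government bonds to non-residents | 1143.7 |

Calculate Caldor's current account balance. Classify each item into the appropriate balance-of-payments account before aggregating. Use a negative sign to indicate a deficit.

2046.3

Goods: 1719.7 - 1828.1 = -108.4
Services: 317.8 + 867.2 + 780.9 + 710.5 = 2676.4
Primary income: 98.1 - 121.5 - 217.1 = -240.5
Secondary income: 127.3 - 212.4 - 196.1 = -281.2
Current account = (-108.4) + 2676.4 + (-240.5) + (-281.2) = 2046.3
(Excluded from the current account — capital account: capital transfers received from emigrants 112.6; financial account: foreign purchases of equities on the domestic stock exchange 1179.9, sale of domestic government bonds to non-residents 1143.7.)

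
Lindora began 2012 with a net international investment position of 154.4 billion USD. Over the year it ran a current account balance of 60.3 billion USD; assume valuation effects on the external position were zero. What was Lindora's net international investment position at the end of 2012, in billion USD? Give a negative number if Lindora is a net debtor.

214.7

With no valuation effects, change in NIIP = current account = 60.3
End-of-year NIIP = 154.4 + 60.3 = 214.7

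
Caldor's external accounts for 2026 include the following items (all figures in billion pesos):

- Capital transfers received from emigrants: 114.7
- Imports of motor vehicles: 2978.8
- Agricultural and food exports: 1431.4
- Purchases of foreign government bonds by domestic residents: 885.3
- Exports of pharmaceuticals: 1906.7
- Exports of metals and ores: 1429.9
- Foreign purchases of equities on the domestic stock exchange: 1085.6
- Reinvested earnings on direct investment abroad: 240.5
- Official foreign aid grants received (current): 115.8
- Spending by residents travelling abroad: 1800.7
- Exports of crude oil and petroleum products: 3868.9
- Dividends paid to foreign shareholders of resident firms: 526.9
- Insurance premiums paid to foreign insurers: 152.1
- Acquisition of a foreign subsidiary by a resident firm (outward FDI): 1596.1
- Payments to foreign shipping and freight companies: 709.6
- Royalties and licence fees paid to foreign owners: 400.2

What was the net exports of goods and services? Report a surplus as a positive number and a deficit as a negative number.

2595.5

Goods: -2978.8 + 1431.4 + 3868.9 + 1429.9 + 1906.7 = 5658.1
Services: -400.2 - 709.6 - 152.1 - 1800.7 = -3062.6
Trade balance = 5658.1 + (-3062.6) = 2595.5
(Excluded from the trade balance — capital account: capital transfers received from emigrants 114.7; financial account: purchases of foreign government bonds by domestic residents 885.3, foreign purchases of equities on the domestic stock exchange 1085.6, acquisition of a foreign subsidiary by a resident firm (outward FDI) 1596.1; primary income: reinvested earnings on direct investment abroad 240.5, dividends paid to foreign shareholders of resident firms 526.9; secondary income: official foreign aid grants received (current) 115.8.)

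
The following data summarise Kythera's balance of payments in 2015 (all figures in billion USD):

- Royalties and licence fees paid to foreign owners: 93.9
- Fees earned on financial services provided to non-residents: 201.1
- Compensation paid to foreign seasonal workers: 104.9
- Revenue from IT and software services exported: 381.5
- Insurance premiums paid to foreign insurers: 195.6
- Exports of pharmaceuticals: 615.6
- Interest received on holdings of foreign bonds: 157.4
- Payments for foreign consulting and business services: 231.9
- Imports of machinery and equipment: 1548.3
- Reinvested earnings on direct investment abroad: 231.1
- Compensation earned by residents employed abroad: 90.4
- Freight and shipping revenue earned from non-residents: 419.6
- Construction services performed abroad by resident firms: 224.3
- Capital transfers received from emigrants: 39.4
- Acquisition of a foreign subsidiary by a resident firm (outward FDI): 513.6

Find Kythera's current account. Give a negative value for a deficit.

Goods: -1548.3 + 615.6 = -932.7
Services: -93.9 + 201.1 + 381.5 - 195.6 + 224.3 - 231.9 + 419.6 = 705.1
Primary income: 90.4 + 157.4 + 231.1 - 104.9 = 374.0
Current account = (-932.7) + 705.1 + 374.0 = 146.4
(Excluded from the current account — capital account: capital transfers received from emigrants 39.4; financial account: acquisition of a foreign subsidiary by a resident firm (outward FDI) 513.6.)

146.4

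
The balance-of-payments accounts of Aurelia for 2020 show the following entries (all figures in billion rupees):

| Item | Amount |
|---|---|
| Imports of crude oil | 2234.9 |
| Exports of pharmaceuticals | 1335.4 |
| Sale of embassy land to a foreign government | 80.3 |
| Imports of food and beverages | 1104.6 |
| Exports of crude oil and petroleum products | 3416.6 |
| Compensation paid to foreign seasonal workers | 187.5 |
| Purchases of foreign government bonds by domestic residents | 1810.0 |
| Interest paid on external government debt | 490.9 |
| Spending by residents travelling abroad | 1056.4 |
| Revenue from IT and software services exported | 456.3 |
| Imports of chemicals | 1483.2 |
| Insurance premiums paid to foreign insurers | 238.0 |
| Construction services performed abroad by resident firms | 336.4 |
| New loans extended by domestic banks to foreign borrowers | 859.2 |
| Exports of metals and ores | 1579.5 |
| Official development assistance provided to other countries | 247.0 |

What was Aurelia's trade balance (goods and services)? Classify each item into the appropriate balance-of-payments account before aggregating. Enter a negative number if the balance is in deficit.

1007.1

Goods: -1483.2 + 1579.5 - 1104.6 + 3416.6 + 1335.4 - 2234.9 = 1508.8
Services: -1056.4 + 456.3 - 238.0 + 336.4 = -501.7
Trade balance = 1508.8 + (-501.7) = 1007.1
(Excluded from the trade balance — capital account: sale of embassy land to a foreign government 80.3; primary income: compensation paid to foreign seasonal workers 187.5, interest paid on external government debt 490.9; financial account: purchases of foreign government bonds by domestic residents 1810.0, new loans extended by domestic banks to foreign borrowers 859.2; secondary income: official development assistance provided to other countries 247.0.)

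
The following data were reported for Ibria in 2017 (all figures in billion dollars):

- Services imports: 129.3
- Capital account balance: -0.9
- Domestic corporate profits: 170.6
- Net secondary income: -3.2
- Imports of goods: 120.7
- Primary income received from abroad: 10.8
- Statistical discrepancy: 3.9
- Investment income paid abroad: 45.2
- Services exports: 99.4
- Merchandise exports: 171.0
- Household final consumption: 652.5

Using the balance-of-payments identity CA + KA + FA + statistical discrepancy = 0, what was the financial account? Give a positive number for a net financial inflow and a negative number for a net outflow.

14.2

Goods balance = 171.0 - 120.7 = 50.3
Services balance = 99.4 - 129.3 = -29.9
Trade balance (goods + services) = 50.3 + (-29.9) = 20.4
Net primary income = 10.8 - 45.2 = -34.4
Net secondary income = -3.2
Current account = 20.4 + (-34.4) + (-3.2) = -17.2
Financial account = -(-17.2 + (-0.9) + 3.9) = 14.2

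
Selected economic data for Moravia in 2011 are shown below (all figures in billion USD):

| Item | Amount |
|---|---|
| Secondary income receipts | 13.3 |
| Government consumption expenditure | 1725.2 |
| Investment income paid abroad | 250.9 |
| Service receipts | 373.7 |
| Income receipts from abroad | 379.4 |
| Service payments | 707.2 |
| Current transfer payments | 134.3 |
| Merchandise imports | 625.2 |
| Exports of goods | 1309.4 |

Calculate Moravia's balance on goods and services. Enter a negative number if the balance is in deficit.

350.7

Goods balance = 1309.4 - 625.2 = 684.2
Services balance = 373.7 - 707.2 = -333.5
Trade balance (goods + services) = 684.2 + (-333.5) = 350.7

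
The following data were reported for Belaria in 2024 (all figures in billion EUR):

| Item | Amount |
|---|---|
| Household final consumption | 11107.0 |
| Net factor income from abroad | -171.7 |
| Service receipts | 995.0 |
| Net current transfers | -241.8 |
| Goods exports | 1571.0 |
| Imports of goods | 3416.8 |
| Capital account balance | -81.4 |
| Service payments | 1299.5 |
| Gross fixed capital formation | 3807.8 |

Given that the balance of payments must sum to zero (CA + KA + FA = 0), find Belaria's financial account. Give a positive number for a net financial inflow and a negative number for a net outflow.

Goods balance = 1571.0 - 3416.8 = -1845.8
Services balance = 995.0 - 1299.5 = -304.5
Trade balance (goods + services) = -1845.8 + (-304.5) = -2150.3
Net primary income = -171.7
Net secondary income = -241.8
Current account = -2150.3 + (-171.7) + (-241.8) = -2563.8
Financial account = -(-2563.8 + (-81.4)) = 2645.2

2645.2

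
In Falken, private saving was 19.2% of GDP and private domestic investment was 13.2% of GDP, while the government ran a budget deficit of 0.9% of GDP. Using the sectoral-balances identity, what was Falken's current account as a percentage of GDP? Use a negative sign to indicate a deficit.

5.1

By the sectoral-balances identity, CA = (S_private - I) + (T - G).
Private balance = 19.2 - 13.2 = 6.0
Government balance (T - G) = -0.9
CA = 6.0 + (-0.9) = 5.1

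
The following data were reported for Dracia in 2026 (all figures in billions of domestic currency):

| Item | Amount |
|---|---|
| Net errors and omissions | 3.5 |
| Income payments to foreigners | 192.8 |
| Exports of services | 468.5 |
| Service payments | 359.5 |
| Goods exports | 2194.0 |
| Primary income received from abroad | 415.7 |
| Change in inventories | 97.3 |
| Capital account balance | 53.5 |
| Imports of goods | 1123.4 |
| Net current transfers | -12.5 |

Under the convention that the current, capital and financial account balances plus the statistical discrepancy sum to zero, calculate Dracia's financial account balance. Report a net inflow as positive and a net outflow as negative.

-1447.0

Goods balance = 2194.0 - 1123.4 = 1070.6
Services balance = 468.5 - 359.5 = 109.0
Trade balance (goods + services) = 1070.6 + 109.0 = 1179.6
Net primary income = 415.7 - 192.8 = 222.9
Net secondary income = -12.5
Current account = 1179.6 + 222.9 + (-12.5) = 1390.0
Financial account = -(1390.0 + 53.5 + 3.5) = -1447.0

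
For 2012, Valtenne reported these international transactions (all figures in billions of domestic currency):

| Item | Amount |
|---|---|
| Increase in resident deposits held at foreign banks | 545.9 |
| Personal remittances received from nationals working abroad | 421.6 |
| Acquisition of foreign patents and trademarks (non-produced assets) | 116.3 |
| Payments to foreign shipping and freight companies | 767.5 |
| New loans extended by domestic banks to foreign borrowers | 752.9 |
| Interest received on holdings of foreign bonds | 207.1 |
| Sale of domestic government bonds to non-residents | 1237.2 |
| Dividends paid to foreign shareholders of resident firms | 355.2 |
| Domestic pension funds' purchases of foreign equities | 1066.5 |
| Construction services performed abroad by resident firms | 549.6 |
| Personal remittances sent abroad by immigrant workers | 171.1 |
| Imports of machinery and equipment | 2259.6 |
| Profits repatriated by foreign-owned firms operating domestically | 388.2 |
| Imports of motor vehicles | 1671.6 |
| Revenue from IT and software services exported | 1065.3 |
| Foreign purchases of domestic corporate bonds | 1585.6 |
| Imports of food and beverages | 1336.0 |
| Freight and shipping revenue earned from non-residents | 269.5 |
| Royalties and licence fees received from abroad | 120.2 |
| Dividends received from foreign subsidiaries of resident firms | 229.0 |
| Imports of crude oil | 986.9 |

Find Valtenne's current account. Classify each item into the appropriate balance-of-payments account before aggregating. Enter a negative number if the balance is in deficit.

Goods: -2259.6 - 1336.0 - 986.9 - 1671.6 = -6254.1
Services: 120.2 + 269.5 + 1065.3 + 549.6 - 767.5 = 1237.1
Primary income: 207.1 - 388.2 - 355.2 + 229.0 = -307.3
Secondary income: -171.1 + 421.6 = 250.5
Current account = (-6254.1) + 1237.1 + (-307.3) + 250.5 = -5073.8
(Excluded from the current account — financial account: increase in resident deposits held at foreign banks 545.9, new loans extended by domestic banks to foreign borrowers 752.9, sale of domestic government bonds to non-residents 1237.2, domestic pension funds' purchases of foreign equities 1066.5, foreign purchases of domestic corporate bonds 1585.6; capital account: acquisition of foreign patents and trademarks (non-produced assets) 116.3.)

-5073.8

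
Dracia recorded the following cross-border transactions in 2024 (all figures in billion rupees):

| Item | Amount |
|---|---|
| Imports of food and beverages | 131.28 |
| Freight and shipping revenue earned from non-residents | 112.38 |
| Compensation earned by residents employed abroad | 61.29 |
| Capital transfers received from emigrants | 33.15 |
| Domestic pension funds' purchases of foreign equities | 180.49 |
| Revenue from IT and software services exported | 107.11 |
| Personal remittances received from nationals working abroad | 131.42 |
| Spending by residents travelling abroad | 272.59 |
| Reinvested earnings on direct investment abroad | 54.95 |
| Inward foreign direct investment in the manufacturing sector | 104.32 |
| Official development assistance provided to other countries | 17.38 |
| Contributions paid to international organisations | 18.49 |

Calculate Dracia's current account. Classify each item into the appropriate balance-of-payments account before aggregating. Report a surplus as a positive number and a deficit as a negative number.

Goods: -131.28
Services: -272.59 + 112.38 + 107.11 = -53.10
Primary income: 61.29 + 54.95 = 116.24
Secondary income: 131.42 - 18.49 - 17.38 = 95.55
Current account = (-131.28) + (-53.10) + 116.24 + 95.55 = 27.41
(Excluded from the current account — capital account: capital transfers received from emigrants 33.15; financial account: domestic pension funds' purchases of foreign equities 180.49, inward foreign direct investment in the manufacturing sector 104.32.)

27.41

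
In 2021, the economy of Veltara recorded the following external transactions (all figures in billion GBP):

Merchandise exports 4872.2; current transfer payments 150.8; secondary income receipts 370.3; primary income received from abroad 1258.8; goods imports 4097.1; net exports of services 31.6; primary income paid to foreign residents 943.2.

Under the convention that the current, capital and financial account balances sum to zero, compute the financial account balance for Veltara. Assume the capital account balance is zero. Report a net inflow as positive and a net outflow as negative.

-1341.8

Goods balance = 4872.2 - 4097.1 = 775.1
Services balance = 31.6
Trade balance (goods + services) = 775.1 + 31.6 = 806.7
Net primary income = 1258.8 - 943.2 = 315.6
Net secondary income = 370.3 - 150.8 = 219.5
Current account = 806.7 + 315.6 + 219.5 = 1341.8
Financial account = -(1341.8) = -1341.8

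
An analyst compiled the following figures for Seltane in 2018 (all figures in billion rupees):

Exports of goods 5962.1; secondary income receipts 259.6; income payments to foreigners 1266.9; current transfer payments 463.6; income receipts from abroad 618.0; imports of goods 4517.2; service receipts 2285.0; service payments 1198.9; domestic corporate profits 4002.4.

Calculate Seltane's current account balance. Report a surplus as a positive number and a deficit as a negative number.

1678.1

Goods balance = 5962.1 - 4517.2 = 1444.9
Services balance = 2285.0 - 1198.9 = 1086.1
Trade balance (goods + services) = 1444.9 + 1086.1 = 2531.0
Net primary income = 618.0 - 1266.9 = -648.9
Net secondary income = 259.6 - 463.6 = -204.0
Current account = 2531.0 + (-648.9) + (-204.0) = 1678.1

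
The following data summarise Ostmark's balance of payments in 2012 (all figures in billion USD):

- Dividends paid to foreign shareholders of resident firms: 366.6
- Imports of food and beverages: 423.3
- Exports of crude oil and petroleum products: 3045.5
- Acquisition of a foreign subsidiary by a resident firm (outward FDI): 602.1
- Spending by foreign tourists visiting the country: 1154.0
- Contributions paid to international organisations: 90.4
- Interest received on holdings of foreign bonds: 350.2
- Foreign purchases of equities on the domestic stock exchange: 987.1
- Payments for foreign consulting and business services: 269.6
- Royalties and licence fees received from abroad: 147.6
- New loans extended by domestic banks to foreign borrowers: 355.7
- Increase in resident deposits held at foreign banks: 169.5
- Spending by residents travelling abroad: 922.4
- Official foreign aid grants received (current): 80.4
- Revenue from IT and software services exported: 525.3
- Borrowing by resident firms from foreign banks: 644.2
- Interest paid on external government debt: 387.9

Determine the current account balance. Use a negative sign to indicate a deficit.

2842.8

Goods: 3045.5 - 423.3 = 2622.2
Services: -922.4 + 147.6 + 1154.0 - 269.6 + 525.3 = 634.9
Primary income: -387.9 + 350.2 - 366.6 = -404.3
Secondary income: -90.4 + 80.4 = -10.0
Current account = 2622.2 + 634.9 + (-404.3) + (-10.0) = 2842.8
(Excluded from the current account — financial account: acquisition of a foreign subsidiary by a resident firm (outward FDI) 602.1, foreign purchases of equities on the domestic stock exchange 987.1, new loans extended by domestic banks to foreign borrowers 355.7, increase in resident deposits held at foreign banks 169.5, borrowing by resident firms from foreign banks 644.2.)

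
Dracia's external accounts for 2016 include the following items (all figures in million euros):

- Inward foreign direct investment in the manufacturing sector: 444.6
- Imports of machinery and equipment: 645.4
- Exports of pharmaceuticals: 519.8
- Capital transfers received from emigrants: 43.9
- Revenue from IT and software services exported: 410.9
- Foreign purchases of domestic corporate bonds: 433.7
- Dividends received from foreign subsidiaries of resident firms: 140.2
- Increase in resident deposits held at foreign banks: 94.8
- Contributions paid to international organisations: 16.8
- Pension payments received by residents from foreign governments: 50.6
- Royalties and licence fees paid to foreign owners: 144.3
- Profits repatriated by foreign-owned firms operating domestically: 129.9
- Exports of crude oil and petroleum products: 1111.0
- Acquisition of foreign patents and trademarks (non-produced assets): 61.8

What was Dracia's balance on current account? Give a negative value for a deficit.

Goods: 1111.0 - 645.4 + 519.8 = 985.4
Services: 410.9 - 144.3 = 266.6
Primary income: -129.9 + 140.2 = 10.3
Secondary income: -16.8 + 50.6 = 33.8
Current account = 985.4 + 266.6 + 10.3 + 33.8 = 1296.1
(Excluded from the current account — financial account: inward foreign direct investment in the manufacturing sector 444.6, foreign purchases of domestic corporate bonds 433.7, increase in resident deposits held at foreign banks 94.8; capital account: capital transfers received from emigrants 43.9, acquisition of foreign patents and trademarks (non-produced assets) 61.8.)

1296.1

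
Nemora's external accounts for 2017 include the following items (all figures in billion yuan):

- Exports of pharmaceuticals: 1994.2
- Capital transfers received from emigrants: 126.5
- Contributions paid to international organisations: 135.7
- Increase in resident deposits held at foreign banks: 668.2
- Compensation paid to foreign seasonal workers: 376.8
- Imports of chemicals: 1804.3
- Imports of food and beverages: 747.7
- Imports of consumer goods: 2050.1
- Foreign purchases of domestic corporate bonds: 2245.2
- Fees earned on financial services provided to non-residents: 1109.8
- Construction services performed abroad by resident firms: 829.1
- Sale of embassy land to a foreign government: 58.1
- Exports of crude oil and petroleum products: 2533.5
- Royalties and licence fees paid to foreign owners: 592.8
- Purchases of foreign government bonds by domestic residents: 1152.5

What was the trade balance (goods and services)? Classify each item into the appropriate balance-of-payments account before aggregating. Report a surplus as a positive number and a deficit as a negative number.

1271.7

Goods: -2050.1 + 1994.2 - 747.7 + 2533.5 - 1804.3 = -74.4
Services: 829.1 - 592.8 + 1109.8 = 1346.1
Trade balance = -74.4 + 1346.1 = 1271.7
(Excluded from the trade balance — capital account: capital transfers received from emigrants 126.5, sale of embassy land to a foreign government 58.1; secondary income: contributions paid to international organisations 135.7; financial account: increase in resident deposits held at foreign banks 668.2, foreign purchases of domestic corporate bonds 2245.2, purchases of foreign government bonds by domestic residents 1152.5; primary income: compensation paid to foreign seasonal workers 376.8.)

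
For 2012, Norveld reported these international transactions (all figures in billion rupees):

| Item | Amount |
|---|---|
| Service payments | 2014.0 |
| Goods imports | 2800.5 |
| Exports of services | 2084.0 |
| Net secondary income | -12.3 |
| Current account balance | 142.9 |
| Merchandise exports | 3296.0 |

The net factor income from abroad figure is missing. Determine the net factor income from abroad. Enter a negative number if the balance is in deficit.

-410.3

Current account = goods balance + services balance + net primary income + net secondary income
Sum of the known components = 553.2
Net factor income from abroad = CA - (known components) = 142.9 - 553.2 = -410.3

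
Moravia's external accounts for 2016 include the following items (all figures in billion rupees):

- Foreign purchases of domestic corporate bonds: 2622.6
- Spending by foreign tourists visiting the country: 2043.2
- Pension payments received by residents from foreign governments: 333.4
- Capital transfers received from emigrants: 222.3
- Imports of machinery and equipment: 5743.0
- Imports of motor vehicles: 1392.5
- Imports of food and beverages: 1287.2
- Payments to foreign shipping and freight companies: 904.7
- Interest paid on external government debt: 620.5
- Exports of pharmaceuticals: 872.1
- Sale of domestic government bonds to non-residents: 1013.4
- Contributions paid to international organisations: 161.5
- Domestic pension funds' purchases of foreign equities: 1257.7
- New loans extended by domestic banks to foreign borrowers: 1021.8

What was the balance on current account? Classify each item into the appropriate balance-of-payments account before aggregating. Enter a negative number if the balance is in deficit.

Goods: -5743.0 - 1392.5 + 872.1 - 1287.2 = -7550.6
Services: -904.7 + 2043.2 = 1138.5
Primary income: -620.5
Secondary income: -161.5 + 333.4 = 171.9
Current account = (-7550.6) + 1138.5 + (-620.5) + 171.9 = -6860.7
(Excluded from the current account — financial account: foreign purchases of domestic corporate bonds 2622.6, sale of domestic government bonds to non-residents 1013.4, domestic pension funds' purchases of foreign equities 1257.7, new loans extended by domestic banks to foreign borrowers 1021.8; capital account: capital transfers received from emigrants 222.3.)

-6860.7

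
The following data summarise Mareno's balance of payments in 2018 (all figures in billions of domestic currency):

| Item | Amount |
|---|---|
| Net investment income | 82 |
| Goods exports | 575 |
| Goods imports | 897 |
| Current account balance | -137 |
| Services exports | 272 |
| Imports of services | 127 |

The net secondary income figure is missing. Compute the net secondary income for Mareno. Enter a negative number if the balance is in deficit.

Current account = goods balance + services balance + net primary income + net secondary income
Sum of the known components = -95
Net secondary income = CA - (known components) = -137 - (-95) = -42

-42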